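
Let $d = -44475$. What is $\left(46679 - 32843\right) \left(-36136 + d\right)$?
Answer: $-1115333796$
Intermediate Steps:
$\left(46679 - 32843\right) \left(-36136 + d\right) = \left(46679 - 32843\right) \left(-36136 - 44475\right) = 13836 \left(-80611\right) = -1115333796$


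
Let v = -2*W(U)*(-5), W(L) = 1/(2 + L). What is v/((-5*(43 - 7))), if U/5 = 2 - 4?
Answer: 1/144 ≈ 0.0069444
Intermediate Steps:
U = -10 (U = 5*(2 - 4) = 5*(-2) = -10)
v = -5/4 (v = -2/(2 - 10)*(-5) = -2/(-8)*(-5) = -2*(-⅛)*(-5) = (¼)*(-5) = -5/4 ≈ -1.2500)
v/((-5*(43 - 7))) = -5*(-1/(5*(43 - 7)))/4 = -5/(4*((-5*36))) = -5/4/(-180) = -5/4*(-1/180) = 1/144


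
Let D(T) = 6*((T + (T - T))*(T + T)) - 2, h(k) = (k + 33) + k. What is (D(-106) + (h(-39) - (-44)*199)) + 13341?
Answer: 156882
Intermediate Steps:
h(k) = 33 + 2*k (h(k) = (33 + k) + k = 33 + 2*k)
D(T) = -2 + 12*T**2 (D(T) = 6*((T + 0)*(2*T)) - 2 = 6*(T*(2*T)) - 2 = 6*(2*T**2) - 2 = 12*T**2 - 2 = -2 + 12*T**2)
(D(-106) + (h(-39) - (-44)*199)) + 13341 = ((-2 + 12*(-106)**2) + ((33 + 2*(-39)) - (-44)*199)) + 13341 = ((-2 + 12*11236) + ((33 - 78) - 1*(-8756))) + 13341 = ((-2 + 134832) + (-45 + 8756)) + 13341 = (134830 + 8711) + 13341 = 143541 + 13341 = 156882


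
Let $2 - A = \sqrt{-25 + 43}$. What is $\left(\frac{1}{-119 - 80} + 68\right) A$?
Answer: $\frac{27062}{199} - \frac{40593 \sqrt{2}}{199} \approx -152.49$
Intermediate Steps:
$A = 2 - 3 \sqrt{2}$ ($A = 2 - \sqrt{-25 + 43} = 2 - \sqrt{18} = 2 - 3 \sqrt{2} \approx -2.2426$)
$\left(\frac{1}{-119 - 80} + 68\right) A = \left(\frac{1}{-119 - 80} + 68\right) \left(2 - 3 \sqrt{2}\right) = \left(\frac{1}{-199} + 68\right) \left(2 - 3 \sqrt{2}\right) = \left(- \frac{1}{199} + 68\right) \left(2 - 3 \sqrt{2}\right) = \frac{13531 \left(2 - 3 \sqrt{2}\right)}{199} = \frac{27062}{199} - \frac{40593 \sqrt{2}}{199}$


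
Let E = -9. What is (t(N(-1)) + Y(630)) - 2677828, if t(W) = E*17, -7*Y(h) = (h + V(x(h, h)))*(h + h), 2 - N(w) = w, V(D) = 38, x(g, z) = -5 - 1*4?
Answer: -2798221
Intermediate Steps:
x(g, z) = -9 (x(g, z) = -5 - 4 = -9)
N(w) = 2 - w
Y(h) = -2*h*(38 + h)/7 (Y(h) = -(h + 38)*(h + h)/7 = -(38 + h)*2*h/7 = -2*h*(38 + h)/7)
t(W) = -153 (t(W) = -9*17 = -153)
(t(N(-1)) + Y(630)) - 2677828 = (-153 - 2/7*630*(38 + 630)) - 2677828 = (-153 - 2/7*630*668) - 2677828 = (-153 - 120240) - 2677828 = -120393 - 2677828 = -2798221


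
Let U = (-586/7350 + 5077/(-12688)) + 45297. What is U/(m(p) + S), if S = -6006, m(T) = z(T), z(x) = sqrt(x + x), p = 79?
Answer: -23233146851651/3080538381200 - 2112104259241*sqrt(158)/1681973956135200 ≈ -7.5577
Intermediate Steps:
U = 2112104259241/46628400 (U = (-586*1/7350 + 5077*(-1/12688)) + 45297 = (-293/3675 - 5077/12688) + 45297 = -22375559/46628400 + 45297 = 2112104259241/46628400 ≈ 45297.)
z(x) = sqrt(2)*sqrt(x) (z(x) = sqrt(2*x) = sqrt(2)*sqrt(x))
m(T) = sqrt(2)*sqrt(T)
U/(m(p) + S) = 2112104259241/(46628400*(sqrt(2)*sqrt(79) - 6006)) = 2112104259241/(46628400*(sqrt(158) - 6006)) = 2112104259241/(46628400*(-6006 + sqrt(158)))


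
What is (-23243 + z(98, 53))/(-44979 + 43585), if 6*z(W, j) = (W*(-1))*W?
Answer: 74531/4182 ≈ 17.822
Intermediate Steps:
z(W, j) = -W²/6 (z(W, j) = ((W*(-1))*W)/6 = ((-W)*W)/6 = (-W²)/6 = -W²/6)
(-23243 + z(98, 53))/(-44979 + 43585) = (-23243 - ⅙*98²)/(-44979 + 43585) = (-23243 - ⅙*9604)/(-1394) = (-23243 - 4802/3)*(-1/1394) = -74531/3*(-1/1394) = 74531/4182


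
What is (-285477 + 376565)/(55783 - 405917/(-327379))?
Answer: 14910149176/9131294337 ≈ 1.6329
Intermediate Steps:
(-285477 + 376565)/(55783 - 405917/(-327379)) = 91088/(55783 - 405917*(-1/327379)) = 91088/(55783 + 405917/327379) = 91088/(18262588674/327379) = 91088*(327379/18262588674) = 14910149176/9131294337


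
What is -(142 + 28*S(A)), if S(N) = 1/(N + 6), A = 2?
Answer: -291/2 ≈ -145.50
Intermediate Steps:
S(N) = 1/(6 + N)
-(142 + 28*S(A)) = -(142 + 28/(6 + 2)) = -(142 + 28/8) = -(142 + 28*(⅛)) = -(142 + 7/2) = -1*291/2 = -291/2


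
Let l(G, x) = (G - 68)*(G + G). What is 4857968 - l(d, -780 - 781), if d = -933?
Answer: 2990102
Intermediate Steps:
l(G, x) = 2*G*(-68 + G) (l(G, x) = (-68 + G)*(2*G) = 2*G*(-68 + G))
4857968 - l(d, -780 - 781) = 4857968 - 2*(-933)*(-68 - 933) = 4857968 - 2*(-933)*(-1001) = 4857968 - 1*1867866 = 4857968 - 1867866 = 2990102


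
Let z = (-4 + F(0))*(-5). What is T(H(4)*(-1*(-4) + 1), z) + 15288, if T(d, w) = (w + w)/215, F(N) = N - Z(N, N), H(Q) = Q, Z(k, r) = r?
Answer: 657392/43 ≈ 15288.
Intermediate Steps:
F(N) = 0 (F(N) = N - N = 0)
z = 20 (z = (-4 + 0)*(-5) = -4*(-5) = 20)
T(d, w) = 2*w/215 (T(d, w) = (2*w)*(1/215) = 2*w/215)
T(H(4)*(-1*(-4) + 1), z) + 15288 = (2/215)*20 + 15288 = 8/43 + 15288 = 657392/43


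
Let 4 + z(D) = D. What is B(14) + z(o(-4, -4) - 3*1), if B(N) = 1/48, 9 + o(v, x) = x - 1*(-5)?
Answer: -719/48 ≈ -14.979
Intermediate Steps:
o(v, x) = -4 + x (o(v, x) = -9 + (x - 1*(-5)) = -9 + (x + 5) = -9 + (5 + x) = -4 + x)
z(D) = -4 + D
B(N) = 1/48
B(14) + z(o(-4, -4) - 3*1) = 1/48 + (-4 + ((-4 - 4) - 3*1)) = 1/48 + (-4 + (-8 - 3)) = 1/48 + (-4 - 11) = 1/48 - 15 = -719/48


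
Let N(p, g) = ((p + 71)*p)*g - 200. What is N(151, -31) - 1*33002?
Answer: -1072384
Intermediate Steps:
N(p, g) = -200 + g*p*(71 + p) (N(p, g) = ((71 + p)*p)*g - 200 = (p*(71 + p))*g - 200 = g*p*(71 + p) - 200 = -200 + g*p*(71 + p))
N(151, -31) - 1*33002 = (-200 - 31*151² + 71*(-31)*151) - 1*33002 = (-200 - 31*22801 - 332351) - 33002 = (-200 - 706831 - 332351) - 33002 = -1039382 - 33002 = -1072384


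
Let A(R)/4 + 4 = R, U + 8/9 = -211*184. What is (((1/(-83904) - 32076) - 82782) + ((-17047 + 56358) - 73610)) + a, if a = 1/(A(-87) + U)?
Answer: -1103498568003359/7398235200 ≈ -1.4916e+5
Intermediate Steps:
U = -349424/9 (U = -8/9 - 211*184 = -8/9 - 38824 = -349424/9 ≈ -38825.)
A(R) = -16 + 4*R
a = -9/352700 (a = 1/((-16 + 4*(-87)) - 349424/9) = 1/((-16 - 348) - 349424/9) = 1/(-364 - 349424/9) = 1/(-352700/9) = -9/352700 ≈ -2.5517e-5)
(((1/(-83904) - 32076) - 82782) + ((-17047 + 56358) - 73610)) + a = (((1/(-83904) - 32076) - 82782) + ((-17047 + 56358) - 73610)) - 9/352700 = (((-1/83904 - 32076) - 82782) + (39311 - 73610)) - 9/352700 = ((-2691304705/83904 - 82782) - 34299) - 9/352700 = (-9637045633/83904 - 34299) - 9/352700 = -12514868929/83904 - 9/352700 = -1103498568003359/7398235200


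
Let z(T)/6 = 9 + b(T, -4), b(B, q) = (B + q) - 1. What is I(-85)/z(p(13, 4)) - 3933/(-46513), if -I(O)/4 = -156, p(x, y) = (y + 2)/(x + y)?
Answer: 41263013/1720981 ≈ 23.976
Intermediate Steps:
b(B, q) = -1 + B + q
p(x, y) = (2 + y)/(x + y)
z(T) = 24 + 6*T (z(T) = 6*(9 + (-1 + T - 4)) = 6*(9 + (-5 + T)) = 6*(4 + T) = 24 + 6*T)
I(O) = 624 (I(O) = -4*(-156) = 624)
I(-85)/z(p(13, 4)) - 3933/(-46513) = 624/(24 + 6*((2 + 4)/(13 + 4))) - 3933/(-46513) = 624/(24 + 6*(6/17)) - 3933*(-1/46513) = 624/(24 + 6*((1/17)*6)) + 3933/46513 = 624/(24 + 6*(6/17)) + 3933/46513 = 624/(24 + 36/17) + 3933/46513 = 624/(444/17) + 3933/46513 = 624*(17/444) + 3933/46513 = 884/37 + 3933/46513 = 41263013/1720981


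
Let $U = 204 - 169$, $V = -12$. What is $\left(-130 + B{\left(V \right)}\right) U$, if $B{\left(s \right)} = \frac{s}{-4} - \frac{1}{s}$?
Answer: $- \frac{53305}{12} \approx -4442.1$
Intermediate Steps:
$U = 35$ ($U = 204 - 169 = 35$)
$B{\left(s \right)} = - \frac{1}{s} - \frac{s}{4}$ ($B{\left(s \right)} = s \left(- \frac{1}{4}\right) - \frac{1}{s} = - \frac{s}{4} - \frac{1}{s} = - \frac{1}{s} - \frac{s}{4}$)
$\left(-130 + B{\left(V \right)}\right) U = \left(-130 - - \frac{37}{12}\right) 35 = \left(-130 + \left(\left(-1\right) \left(- \frac{1}{12}\right) + 3\right)\right) 35 = \left(-130 + \left(\frac{1}{12} + 3\right)\right) 35 = \left(-130 + \frac{37}{12}\right) 35 = \left(- \frac{1523}{12}\right) 35 = - \frac{53305}{12}$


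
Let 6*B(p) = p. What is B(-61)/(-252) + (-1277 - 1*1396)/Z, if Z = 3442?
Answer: -1915807/2602152 ≈ -0.73624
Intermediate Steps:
B(p) = p/6
B(-61)/(-252) + (-1277 - 1*1396)/Z = ((1/6)*(-61))/(-252) + (-1277 - 1*1396)/3442 = -61/6*(-1/252) + (-1277 - 1396)*(1/3442) = 61/1512 - 2673*1/3442 = 61/1512 - 2673/3442 = -1915807/2602152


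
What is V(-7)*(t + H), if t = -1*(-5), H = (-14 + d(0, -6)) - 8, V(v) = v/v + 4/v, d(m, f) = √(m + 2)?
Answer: -51/7 + 3*√2/7 ≈ -6.6796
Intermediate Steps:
d(m, f) = √(2 + m)
V(v) = 1 + 4/v
H = -22 + √2 (H = (-14 + √(2 + 0)) - 8 = (-14 + √2) - 8 = -22 + √2 ≈ -20.586)
t = 5
V(-7)*(t + H) = ((4 - 7)/(-7))*(5 + (-22 + √2)) = (-⅐*(-3))*(-17 + √2) = 3*(-17 + √2)/7 = -51/7 + 3*√2/7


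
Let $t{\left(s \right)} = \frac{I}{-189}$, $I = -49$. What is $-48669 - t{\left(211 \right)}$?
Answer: $- \frac{1314070}{27} \approx -48669.0$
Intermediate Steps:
$t{\left(s \right)} = \frac{7}{27}$ ($t{\left(s \right)} = - \frac{49}{-189} = \left(-49\right) \left(- \frac{1}{189}\right) = \frac{7}{27}$)
$-48669 - t{\left(211 \right)} = -48669 - \frac{7}{27} = - \frac{1314070}{27}$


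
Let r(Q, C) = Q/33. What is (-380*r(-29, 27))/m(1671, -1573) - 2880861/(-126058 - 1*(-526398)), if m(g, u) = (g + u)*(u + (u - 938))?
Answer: -4756729102327/660944125380 ≈ -7.1969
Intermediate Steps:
r(Q, C) = Q/33 (r(Q, C) = Q*(1/33) = Q/33)
m(g, u) = (-938 + 2*u)*(g + u) (m(g, u) = (g + u)*(u + (-938 + u)) = (g + u)*(-938 + 2*u) = (-938 + 2*u)*(g + u))
(-380*r(-29, 27))/m(1671, -1573) - 2880861/(-126058 - 1*(-526398)) = (-380*(-29)/33)/(-938*1671 - 938*(-1573) + 2*(-1573)² + 2*1671*(-1573)) - 2880861/(-126058 - 1*(-526398)) = (-380*(-29/33))/(-1567398 + 1475474 + 2*2474329 - 5256966) - 2880861/(-126058 + 526398) = 11020/(33*(-1567398 + 1475474 + 4948658 - 5256966)) - 2880861/400340 = (11020/33)/(-400232) - 2880861*1/400340 = (11020/33)*(-1/400232) - 2880861/400340 = -2755/3301914 - 2880861/400340 = -4756729102327/660944125380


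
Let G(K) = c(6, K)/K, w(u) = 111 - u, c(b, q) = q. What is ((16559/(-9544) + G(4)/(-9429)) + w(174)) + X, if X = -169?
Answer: -21033911587/89990376 ≈ -233.74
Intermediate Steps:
G(K) = 1 (G(K) = K/K = 1)
((16559/(-9544) + G(4)/(-9429)) + w(174)) + X = ((16559/(-9544) + 1/(-9429)) + (111 - 1*174)) - 169 = ((16559*(-1/9544) + 1*(-1/9429)) + (111 - 174)) - 169 = ((-16559/9544 - 1/9429) - 63) - 169 = (-156144355/89990376 - 63) - 169 = -5825538043/89990376 - 169 = -21033911587/89990376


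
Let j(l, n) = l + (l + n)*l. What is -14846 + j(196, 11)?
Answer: 25922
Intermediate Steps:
j(l, n) = l + l*(l + n)
-14846 + j(196, 11) = -14846 + 196*(1 + 196 + 11) = -14846 + 196*208 = -14846 + 40768 = 25922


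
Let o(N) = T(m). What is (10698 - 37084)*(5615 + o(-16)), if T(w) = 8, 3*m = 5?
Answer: -148368478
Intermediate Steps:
m = 5/3 (m = (⅓)*5 = 5/3 ≈ 1.6667)
o(N) = 8
(10698 - 37084)*(5615 + o(-16)) = (10698 - 37084)*(5615 + 8) = -26386*5623 = -148368478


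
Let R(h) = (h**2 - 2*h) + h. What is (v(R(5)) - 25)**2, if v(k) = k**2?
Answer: 140625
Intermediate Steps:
R(h) = h**2 - h
(v(R(5)) - 25)**2 = ((5*(-1 + 5))**2 - 25)**2 = ((5*4)**2 - 25)**2 = (20**2 - 25)**2 = (400 - 25)**2 = 375**2 = 140625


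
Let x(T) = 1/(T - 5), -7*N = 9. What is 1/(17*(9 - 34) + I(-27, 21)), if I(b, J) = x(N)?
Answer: -44/18707 ≈ -0.0023521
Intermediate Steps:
N = -9/7 (N = -⅐*9 = -9/7 ≈ -1.2857)
x(T) = 1/(-5 + T)
I(b, J) = -7/44 (I(b, J) = 1/(-5 - 9/7) = 1/(-44/7) = -7/44)
1/(17*(9 - 34) + I(-27, 21)) = 1/(17*(9 - 34) - 7/44) = 1/(17*(-25) - 7/44) = 1/(-425 - 7/44) = 1/(-18707/44) = -44/18707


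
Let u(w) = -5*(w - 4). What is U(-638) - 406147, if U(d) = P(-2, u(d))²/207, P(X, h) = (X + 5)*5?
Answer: -9341356/23 ≈ -4.0615e+5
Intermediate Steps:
u(w) = 20 - 5*w (u(w) = -5*(-4 + w) = 20 - 5*w)
P(X, h) = 25 + 5*X (P(X, h) = (5 + X)*5 = 25 + 5*X)
U(d) = 25/23 (U(d) = (25 + 5*(-2))²/207 = (25 - 10)²*(1/207) = 15²*(1/207) = 225*(1/207) = 25/23)
U(-638) - 406147 = 25/23 - 406147 = -9341356/23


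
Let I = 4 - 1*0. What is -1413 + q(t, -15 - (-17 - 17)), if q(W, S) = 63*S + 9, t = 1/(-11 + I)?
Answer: -207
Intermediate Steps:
I = 4 (I = 4 + 0 = 4)
t = -1/7 (t = 1/(-11 + 4) = 1/(-7) = -1/7 ≈ -0.14286)
q(W, S) = 9 + 63*S
-1413 + q(t, -15 - (-17 - 17)) = -1413 + (9 + 63*(-15 - (-17 - 17))) = -1413 + (9 + 63*(-15 - 1*(-34))) = -1413 + (9 + 63*(-15 + 34)) = -1413 + (9 + 63*19) = -1413 + (9 + 1197) = -1413 + 1206 = -207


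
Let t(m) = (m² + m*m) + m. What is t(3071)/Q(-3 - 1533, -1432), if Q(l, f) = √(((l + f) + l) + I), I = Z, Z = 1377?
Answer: -18865153*I*√3127/3127 ≈ -3.3736e+5*I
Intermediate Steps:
I = 1377
t(m) = m + 2*m² (t(m) = (m² + m²) + m = 2*m² + m = m + 2*m²)
Q(l, f) = √(1377 + f + 2*l) (Q(l, f) = √(((l + f) + l) + 1377) = √(((f + l) + l) + 1377) = √((f + 2*l) + 1377) = √(1377 + f + 2*l))
t(3071)/Q(-3 - 1533, -1432) = (3071*(1 + 2*3071))/(√(1377 - 1432 + 2*(-3 - 1533))) = (3071*(1 + 6142))/(√(1377 - 1432 + 2*(-1536))) = (3071*6143)/(√(1377 - 1432 - 3072)) = 18865153/(√(-3127)) = 18865153/((I*√3127)) = 18865153*(-I*√3127/3127) = -18865153*I*√3127/3127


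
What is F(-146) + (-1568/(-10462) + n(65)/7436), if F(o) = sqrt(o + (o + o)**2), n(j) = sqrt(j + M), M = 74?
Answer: 784/5231 + sqrt(85118) + sqrt(139)/7436 ≈ 291.90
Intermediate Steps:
n(j) = sqrt(74 + j) (n(j) = sqrt(j + 74) = sqrt(74 + j))
F(o) = sqrt(o + 4*o**2) (F(o) = sqrt(o + (2*o)**2) = sqrt(o + 4*o**2))
F(-146) + (-1568/(-10462) + n(65)/7436) = sqrt(-146*(1 + 4*(-146))) + (-1568/(-10462) + sqrt(74 + 65)/7436) = sqrt(-146*(1 - 584)) + (-1568*(-1/10462) + sqrt(139)*(1/7436)) = sqrt(-146*(-583)) + (784/5231 + sqrt(139)/7436) = sqrt(85118) + (784/5231 + sqrt(139)/7436) = 784/5231 + sqrt(85118) + sqrt(139)/7436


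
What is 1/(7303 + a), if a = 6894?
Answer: 1/14197 ≈ 7.0437e-5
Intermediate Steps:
1/(7303 + a) = 1/(7303 + 6894) = 1/14197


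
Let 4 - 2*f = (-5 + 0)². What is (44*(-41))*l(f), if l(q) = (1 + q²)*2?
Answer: -401390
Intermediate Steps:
f = -21/2 (f = 2 - (-5 + 0)²/2 = 2 - ½*(-5)² = 2 - ½*25 = 2 - 25/2 = -21/2 ≈ -10.500)
l(q) = 2 + 2*q²
(44*(-41))*l(f) = (44*(-41))*(2 + 2*(-21/2)²) = -1804*(2 + 2*(441/4)) = -1804*(2 + 441/2) = -1804*445/2 = -401390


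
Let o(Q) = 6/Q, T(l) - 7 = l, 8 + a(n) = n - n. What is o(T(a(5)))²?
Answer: 36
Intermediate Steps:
a(n) = -8 (a(n) = -8 + (n - n) = -8 + 0 = -8)
T(l) = 7 + l
o(T(a(5)))² = (6/(7 - 8))² = (6/(-1))² = (6*(-1))² = (-6)² = 36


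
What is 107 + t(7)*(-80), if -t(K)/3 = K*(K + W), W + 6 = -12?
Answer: -18373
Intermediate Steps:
W = -18 (W = -6 - 12 = -18)
t(K) = -3*K*(-18 + K) (t(K) = -3*K*(K - 18) = -3*K*(-18 + K))
107 + t(7)*(-80) = 107 + (3*7*(18 - 1*7))*(-80) = 107 + (3*7*(18 - 7))*(-80) = 107 + (3*7*11)*(-80) = 107 + 231*(-80) = 107 - 18480 = -18373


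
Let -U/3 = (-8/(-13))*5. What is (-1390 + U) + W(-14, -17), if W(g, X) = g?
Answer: -18372/13 ≈ -1413.2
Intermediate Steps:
U = -120/13 (U = -3*-8/(-13)*5 = -3*(-1/13*(-8))*5 = -24*5/13 = -3*40/13 = -120/13 ≈ -9.2308)
(-1390 + U) + W(-14, -17) = (-1390 - 120/13) - 14 = -18190/13 - 14 = -18372/13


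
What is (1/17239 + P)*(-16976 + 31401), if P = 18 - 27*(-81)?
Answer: 548323042300/17239 ≈ 3.1807e+7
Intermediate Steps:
P = 2205 (P = 18 + 2187 = 2205)
(1/17239 + P)*(-16976 + 31401) = (1/17239 + 2205)*(-16976 + 31401) = (1/17239 + 2205)*14425 = (38011996/17239)*14425 = 548323042300/17239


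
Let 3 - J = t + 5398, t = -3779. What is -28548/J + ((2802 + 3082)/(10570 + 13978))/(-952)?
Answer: 10424196451/590084824 ≈ 17.666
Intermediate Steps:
J = -1616 (J = 3 - (-3779 + 5398) = 3 - 1*1619 = 3 - 1619 = -1616)
-28548/J + ((2802 + 3082)/(10570 + 13978))/(-952) = -28548/(-1616) + ((2802 + 3082)/(10570 + 13978))/(-952) = -28548*(-1/1616) + (5884/24548)*(-1/952) = 7137/404 + (5884*(1/24548))*(-1/952) = 7137/404 + (1471/6137)*(-1/952) = 7137/404 - 1471/5842424 = 10424196451/590084824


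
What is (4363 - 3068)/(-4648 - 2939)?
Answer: -1295/7587 ≈ -0.17069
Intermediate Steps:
(4363 - 3068)/(-4648 - 2939) = 1295/(-7587) = 1295*(-1/7587) = -1295/7587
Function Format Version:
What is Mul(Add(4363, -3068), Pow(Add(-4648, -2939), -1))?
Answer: Rational(-1295, 7587) ≈ -0.17069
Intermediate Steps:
Mul(Add(4363, -3068), Pow(Add(-4648, -2939), -1)) = Mul(1295, Pow(-7587, -1)) = Mul(1295, Rational(-1, 7587)) = Rational(-1295, 7587)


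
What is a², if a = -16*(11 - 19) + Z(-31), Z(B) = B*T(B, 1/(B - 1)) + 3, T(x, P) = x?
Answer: 1192464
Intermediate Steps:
Z(B) = 3 + B² (Z(B) = B*B + 3 = B² + 3 = 3 + B²)
a = 1092 (a = -16*(11 - 19) + (3 + (-31)²) = -16*(-8) + (3 + 961) = 128 + 964 = 1092)
a² = 1092² = 1192464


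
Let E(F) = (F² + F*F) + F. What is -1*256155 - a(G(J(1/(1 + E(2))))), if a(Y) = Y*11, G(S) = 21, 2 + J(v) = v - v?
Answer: -256386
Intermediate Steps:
E(F) = F + 2*F² (E(F) = (F² + F²) + F = 2*F² + F = F + 2*F²)
J(v) = -2 (J(v) = -2 + (v - v) = -2 + 0 = -2)
a(Y) = 11*Y
-1*256155 - a(G(J(1/(1 + E(2))))) = -1*256155 - 11*21 = -256155 - 1*231 = -256155 - 231 = -256386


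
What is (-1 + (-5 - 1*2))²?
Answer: 64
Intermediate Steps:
(-1 + (-5 - 1*2))² = (-1 + (-5 - 2))² = (-1 - 7)² = (-8)² = 64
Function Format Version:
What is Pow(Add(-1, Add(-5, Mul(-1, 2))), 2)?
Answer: 64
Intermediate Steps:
Pow(Add(-1, Add(-5, Mul(-1, 2))), 2) = Pow(Add(-1, Add(-5, -2)), 2) = Pow(Add(-1, -7), 2) = Pow(-8, 2) = 64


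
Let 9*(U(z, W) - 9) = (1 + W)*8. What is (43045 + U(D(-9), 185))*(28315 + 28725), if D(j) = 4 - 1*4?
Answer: 7395692320/3 ≈ 2.4652e+9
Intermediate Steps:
D(j) = 0 (D(j) = 4 - 4 = 0)
U(z, W) = 89/9 + 8*W/9 (U(z, W) = 9 + ((1 + W)*8)/9 = 9 + (8 + 8*W)/9 = 9 + (8/9 + 8*W/9) = 89/9 + 8*W/9)
(43045 + U(D(-9), 185))*(28315 + 28725) = (43045 + (89/9 + (8/9)*185))*(28315 + 28725) = (43045 + (89/9 + 1480/9))*57040 = (43045 + 523/3)*57040 = (129658/3)*57040 = 7395692320/3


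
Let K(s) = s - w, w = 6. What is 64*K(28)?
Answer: 1408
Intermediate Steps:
K(s) = -6 + s (K(s) = s - 1*6 = s - 6 = -6 + s)
64*K(28) = 64*(-6 + 28) = 64*22 = 1408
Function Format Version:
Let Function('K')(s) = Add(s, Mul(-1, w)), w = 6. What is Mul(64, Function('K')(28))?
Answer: 1408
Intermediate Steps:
Function('K')(s) = Add(-6, s) (Function('K')(s) = Add(s, Mul(-1, 6)) = Add(s, -6) = Add(-6, s))
Mul(64, Function('K')(28)) = Mul(64, Add(-6, 28)) = Mul(64, 22) = 1408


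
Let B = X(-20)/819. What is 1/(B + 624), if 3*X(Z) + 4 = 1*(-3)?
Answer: 351/219023 ≈ 0.0016026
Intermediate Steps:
X(Z) = -7/3 (X(Z) = -4/3 + (1*(-3))/3 = -4/3 + (⅓)*(-3) = -4/3 - 1 = -7/3)
B = -1/351 (B = -7/3/819 = -7/3*1/819 = -1/351 ≈ -0.0028490)
1/(B + 624) = 1/(-1/351 + 624) = 1/(219023/351) = 351/219023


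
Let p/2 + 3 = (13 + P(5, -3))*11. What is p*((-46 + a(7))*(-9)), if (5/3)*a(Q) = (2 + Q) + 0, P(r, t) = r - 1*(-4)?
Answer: 873306/5 ≈ 1.7466e+5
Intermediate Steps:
P(r, t) = 4 + r (P(r, t) = r + 4 = 4 + r)
a(Q) = 6/5 + 3*Q/5 (a(Q) = 3*((2 + Q) + 0)/5 = 3*(2 + Q)/5 = 6/5 + 3*Q/5)
p = 478 (p = -6 + 2*((13 + (4 + 5))*11) = -6 + 2*((13 + 9)*11) = -6 + 2*(22*11) = -6 + 2*242 = -6 + 484 = 478)
p*((-46 + a(7))*(-9)) = 478*((-46 + (6/5 + (⅗)*7))*(-9)) = 478*((-46 + (6/5 + 21/5))*(-9)) = 478*((-46 + 27/5)*(-9)) = 478*(-203/5*(-9)) = 478*(1827/5) = 873306/5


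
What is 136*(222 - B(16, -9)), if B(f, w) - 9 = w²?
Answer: 17952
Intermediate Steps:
B(f, w) = 9 + w²
136*(222 - B(16, -9)) = 136*(222 - (9 + (-9)²)) = 136*(222 - (9 + 81)) = 136*(222 - 1*90) = 136*(222 - 90) = 136*132 = 17952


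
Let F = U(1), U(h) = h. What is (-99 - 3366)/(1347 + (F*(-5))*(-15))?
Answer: -385/158 ≈ -2.4367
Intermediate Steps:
F = 1
(-99 - 3366)/(1347 + (F*(-5))*(-15)) = (-99 - 3366)/(1347 + (1*(-5))*(-15)) = -3465/(1347 - 5*(-15)) = -3465/(1347 + 75) = -3465/1422 = -3465*1/1422 = -385/158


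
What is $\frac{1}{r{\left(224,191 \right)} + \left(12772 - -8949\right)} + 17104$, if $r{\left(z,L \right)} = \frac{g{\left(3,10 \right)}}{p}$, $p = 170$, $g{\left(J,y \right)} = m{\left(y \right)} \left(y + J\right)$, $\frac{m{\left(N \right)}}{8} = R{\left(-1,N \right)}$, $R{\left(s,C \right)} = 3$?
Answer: $\frac{31581526949}{1846441} \approx 17104.0$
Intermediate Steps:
$m{\left(N \right)} = 24$ ($m{\left(N \right)} = 8 \cdot 3 = 24$)
$g{\left(J,y \right)} = 24 J + 24 y$ ($g{\left(J,y \right)} = 24 \left(y + J\right) = 24 \left(J + y\right) = 24 J + 24 y$)
$r{\left(z,L \right)} = \frac{156}{85}$ ($r{\left(z,L \right)} = \frac{24 \cdot 3 + 24 \cdot 10}{170} = \left(72 + 240\right) \frac{1}{170} = 312 \cdot \frac{1}{170} = \frac{156}{85}$)
$\frac{1}{r{\left(224,191 \right)} + \left(12772 - -8949\right)} + 17104 = \frac{1}{\frac{156}{85} + \left(12772 - -8949\right)} + 17104 = \frac{1}{\frac{156}{85} + \left(12772 + 8949\right)} + 17104 = \frac{1}{\frac{156}{85} + 21721} + 17104 = \frac{1}{\frac{1846441}{85}} + 17104 = \frac{85}{1846441} + 17104 = \frac{31581526949}{1846441}$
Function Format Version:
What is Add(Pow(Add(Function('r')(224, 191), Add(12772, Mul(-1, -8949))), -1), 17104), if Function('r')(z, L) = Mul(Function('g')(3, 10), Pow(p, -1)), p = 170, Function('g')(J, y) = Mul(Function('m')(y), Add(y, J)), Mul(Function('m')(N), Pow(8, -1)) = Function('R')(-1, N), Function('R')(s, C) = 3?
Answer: Rational(31581526949, 1846441) ≈ 17104.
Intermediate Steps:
Function('m')(N) = 24 (Function('m')(N) = Mul(8, 3) = 24)
Function('g')(J, y) = Add(Mul(24, J), Mul(24, y)) (Function('g')(J, y) = Mul(24, Add(y, J)) = Mul(24, Add(J, y)) = Add(Mul(24, J), Mul(24, y)))
Function('r')(z, L) = Rational(156, 85) (Function('r')(z, L) = Mul(Add(Mul(24, 3), Mul(24, 10)), Pow(170, -1)) = Mul(Add(72, 240), Rational(1, 170)) = Mul(312, Rational(1, 170)) = Rational(156, 85))
Add(Pow(Add(Function('r')(224, 191), Add(12772, Mul(-1, -8949))), -1), 17104) = Add(Pow(Add(Rational(156, 85), Add(12772, Mul(-1, -8949))), -1), 17104) = Add(Pow(Add(Rational(156, 85), Add(12772, 8949)), -1), 17104) = Add(Pow(Add(Rational(156, 85), 21721), -1), 17104) = Add(Pow(Rational(1846441, 85), -1), 17104) = Add(Rational(85, 1846441), 17104) = Rational(31581526949, 1846441)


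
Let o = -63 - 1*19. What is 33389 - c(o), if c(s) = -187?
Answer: 33576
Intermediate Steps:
o = -82 (o = -63 - 19 = -82)
33389 - c(o) = 33389 - 1*(-187) = 33389 + 187 = 33576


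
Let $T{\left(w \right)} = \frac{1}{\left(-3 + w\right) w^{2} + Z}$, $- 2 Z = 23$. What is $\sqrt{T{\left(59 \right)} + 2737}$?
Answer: $\frac{\sqrt{415975399326035}}{389849} \approx 52.316$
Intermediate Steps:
$Z = - \frac{23}{2}$ ($Z = \left(- \frac{1}{2}\right) 23 = - \frac{23}{2} \approx -11.5$)
$T{\left(w \right)} = \frac{1}{- \frac{23}{2} + w^{2} \left(-3 + w\right)}$ ($T{\left(w \right)} = \frac{1}{\left(-3 + w\right) w^{2} - \frac{23}{2}} = \frac{1}{w^{2} \left(-3 + w\right) - \frac{23}{2}} = \frac{1}{- \frac{23}{2} + w^{2} \left(-3 + w\right)}$)
$\sqrt{T{\left(59 \right)} + 2737} = \sqrt{\frac{2}{-23 - 6 \cdot 59^{2} + 2 \cdot 59^{3}} + 2737} = \sqrt{\frac{2}{-23 - 20886 + 2 \cdot 205379} + 2737} = \sqrt{\frac{2}{-23 - 20886 + 410758} + 2737} = \sqrt{\frac{2}{389849} + 2737} = \sqrt{\frac{1067016715}{389849}} = \frac{\sqrt{415975399326035}}{389849}$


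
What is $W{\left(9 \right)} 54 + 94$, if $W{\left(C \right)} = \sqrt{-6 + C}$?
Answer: $94 + 54 \sqrt{3} \approx 187.53$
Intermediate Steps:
$W{\left(9 \right)} 54 + 94 = \sqrt{-6 + 9} \cdot 54 + 94 = \sqrt{3} \cdot 54 + 94 = 54 \sqrt{3} + 94 = 94 + 54 \sqrt{3}$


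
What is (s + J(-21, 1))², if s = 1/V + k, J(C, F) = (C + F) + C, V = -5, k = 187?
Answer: 531441/25 ≈ 21258.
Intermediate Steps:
J(C, F) = F + 2*C
s = 934/5 (s = 1/(-5) + 187 = -⅕ + 187 = 934/5 ≈ 186.80)
(s + J(-21, 1))² = (934/5 + (1 + 2*(-21)))² = (934/5 + (1 - 42))² = (934/5 - 41)² = (729/5)² = 531441/25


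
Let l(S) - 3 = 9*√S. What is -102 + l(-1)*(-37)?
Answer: -213 - 333*I ≈ -213.0 - 333.0*I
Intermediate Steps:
l(S) = 3 + 9*√S
-102 + l(-1)*(-37) = -102 + (3 + 9*√(-1))*(-37) = -102 + (3 + 9*I)*(-37) = -102 + (-111 - 333*I) = -213 - 333*I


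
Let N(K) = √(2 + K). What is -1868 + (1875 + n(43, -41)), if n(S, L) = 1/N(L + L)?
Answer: 7 - I*√5/20 ≈ 7.0 - 0.1118*I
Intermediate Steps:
n(S, L) = (2 + 2*L)^(-½) (n(S, L) = 1/(√(2 + (L + L))) = 1/(√(2 + 2*L)) = (2 + 2*L)^(-½))
-1868 + (1875 + n(43, -41)) = -1868 + (1875 + √2/(2*√(1 - 41))) = -1868 + (1875 + √2/(2*√(-40))) = -1868 + (1875 + √2*(-I*√10/20)/2) = -1868 + (1875 - I*√5/20) = 7 - I*√5/20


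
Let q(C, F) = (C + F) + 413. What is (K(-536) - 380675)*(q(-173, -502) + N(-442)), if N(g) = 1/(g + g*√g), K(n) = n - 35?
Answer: 9779183500779/97903 - 190623*I*√442/97903 ≈ 9.9886e+7 - 40.935*I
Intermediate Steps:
K(n) = -35 + n
q(C, F) = 413 + C + F
N(g) = 1/(g + g^(3/2))
(K(-536) - 380675)*(q(-173, -502) + N(-442)) = ((-35 - 536) - 380675)*((413 - 173 - 502) + 1/(-442 + (-442)^(3/2))) = (-571 - 380675)*(-262 + 1/(-442 - 442*I*√442)) = -381246*(-262 + 1/(-442 - 442*I*√442)) = 99886452 - 381246/(-442 - 442*I*√442)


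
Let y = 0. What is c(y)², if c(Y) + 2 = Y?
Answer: 4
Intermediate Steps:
c(Y) = -2 + Y
c(y)² = (-2 + 0)² = (-2)² = 4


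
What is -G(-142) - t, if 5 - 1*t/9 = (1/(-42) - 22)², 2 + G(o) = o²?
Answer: -3104947/196 ≈ -15842.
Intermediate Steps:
G(o) = -2 + o²
t = -846805/196 (t = 45 - 9*(1/(-42) - 22)² = 45 - 9*(-1/42 - 22)² = 45 - 9*(-925/42)² = 45 - 9*855625/1764 = 45 - 855625/196 = -846805/196 ≈ -4320.4)
-G(-142) - t = -(-2 + (-142)²) - 1*(-846805/196) = -(-2 + 20164) + 846805/196 = -1*20162 + 846805/196 = -20162 + 846805/196 = -3104947/196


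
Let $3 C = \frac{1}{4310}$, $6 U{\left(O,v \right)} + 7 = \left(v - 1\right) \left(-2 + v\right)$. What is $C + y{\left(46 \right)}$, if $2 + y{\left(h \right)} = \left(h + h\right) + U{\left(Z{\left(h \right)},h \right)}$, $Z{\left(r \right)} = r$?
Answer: $\frac{902586}{2155} \approx 418.83$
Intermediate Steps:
$U{\left(O,v \right)} = - \frac{7}{6} + \frac{\left(-1 + v\right) \left(-2 + v\right)}{6}$ ($U{\left(O,v \right)} = - \frac{7}{6} + \frac{\left(v - 1\right) \left(-2 + v\right)}{6} = - \frac{7}{6} + \frac{\left(-1 + v\right) \left(-2 + v\right)}{6}$)
$C = \frac{1}{12930}$ ($C = \frac{1}{3 \cdot 4310} = \frac{1}{3} \cdot \frac{1}{4310} = \frac{1}{12930} \approx 7.7339 \cdot 10^{-5}$)
$y{\left(h \right)} = - \frac{17}{6} + \frac{h^{2}}{6} + \frac{3 h}{2}$ ($y{\left(h \right)} = -2 - \left(\frac{5}{6} - \frac{3 h}{2} - \frac{h^{2}}{6}\right) = -2 + \left(- \frac{5}{6} + \frac{h^{2}}{6} + \frac{3 h}{2}\right) = - \frac{17}{6} + \frac{h^{2}}{6} + \frac{3 h}{2}$)
$C + y{\left(46 \right)} = \frac{1}{12930} + \left(- \frac{17}{6} + \frac{46^{2}}{6} + \frac{3}{2} \cdot 46\right) = \frac{1}{12930} + \left(- \frac{17}{6} + \frac{1}{6} \cdot 2116 + 69\right) = \frac{1}{12930} + \left(- \frac{17}{6} + \frac{1058}{3} + 69\right) = \frac{1}{12930} + \frac{2513}{6} = \frac{902586}{2155}$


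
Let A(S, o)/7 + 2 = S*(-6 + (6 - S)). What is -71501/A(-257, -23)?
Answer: 71501/462357 ≈ 0.15464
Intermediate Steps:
A(S, o) = -14 - 7*S² (A(S, o) = -14 + 7*(S*(-6 + (6 - S))) = -14 + 7*(S*(-S)) = -14 + 7*(-S²) = -14 - 7*S²)
-71501/A(-257, -23) = -71501/(-14 - 7*(-257)²) = -71501/(-14 - 7*66049) = -71501/(-14 - 462343) = -71501/(-462357) = -71501*(-1/462357) = 71501/462357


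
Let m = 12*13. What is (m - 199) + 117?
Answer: 74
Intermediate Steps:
m = 156
(m - 199) + 117 = (156 - 199) + 117 = -43 + 117 = 74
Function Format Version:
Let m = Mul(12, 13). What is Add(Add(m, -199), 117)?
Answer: 74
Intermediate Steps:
m = 156
Add(Add(m, -199), 117) = Add(Add(156, -199), 117) = Add(-43, 117) = 74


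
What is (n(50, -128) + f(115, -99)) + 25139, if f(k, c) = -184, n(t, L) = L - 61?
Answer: 24766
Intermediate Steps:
n(t, L) = -61 + L
(n(50, -128) + f(115, -99)) + 25139 = ((-61 - 128) - 184) + 25139 = (-189 - 184) + 25139 = -373 + 25139 = 24766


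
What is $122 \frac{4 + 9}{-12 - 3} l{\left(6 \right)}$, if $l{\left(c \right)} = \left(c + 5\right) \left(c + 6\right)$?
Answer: $- \frac{69784}{5} \approx -13957.0$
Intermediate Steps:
$l{\left(c \right)} = \left(5 + c\right) \left(6 + c\right)$
$122 \frac{4 + 9}{-12 - 3} l{\left(6 \right)} = 122 \frac{4 + 9}{-12 - 3} \left(30 + 6^{2} + 11 \cdot 6\right) = 122 \frac{13}{-15} \left(30 + 36 + 66\right) = 122 \cdot 13 \left(- \frac{1}{15}\right) 132 = 122 \left(\left(- \frac{13}{15}\right) 132\right) = 122 \left(- \frac{572}{5}\right) = - \frac{69784}{5}$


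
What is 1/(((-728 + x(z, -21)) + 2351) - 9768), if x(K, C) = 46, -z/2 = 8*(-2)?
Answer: -1/8099 ≈ -0.00012347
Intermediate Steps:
z = 32 (z = -16*(-2) = -2*(-16) = 32)
1/(((-728 + x(z, -21)) + 2351) - 9768) = 1/(((-728 + 46) + 2351) - 9768) = 1/((-682 + 2351) - 9768) = 1/(1669 - 9768) = 1/(-8099) = -1/8099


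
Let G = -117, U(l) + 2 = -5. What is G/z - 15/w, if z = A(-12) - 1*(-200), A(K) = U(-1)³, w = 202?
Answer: 1653/2222 ≈ 0.74392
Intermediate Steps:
U(l) = -7 (U(l) = -2 - 5 = -7)
A(K) = -343 (A(K) = (-7)³ = -343)
z = -143 (z = -343 - 1*(-200) = -343 + 200 = -143)
G/z - 15/w = -117/(-143) - 15/202 = -117*(-1/143) - 15*1/202 = 9/11 - 15/202 = 1653/2222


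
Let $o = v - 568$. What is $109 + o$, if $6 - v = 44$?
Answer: $-497$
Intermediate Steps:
$v = -38$ ($v = 6 - 44 = -38$)
$o = -606$ ($o = -38 - 568 = -606$)
$109 + o = 109 - 606 = -497$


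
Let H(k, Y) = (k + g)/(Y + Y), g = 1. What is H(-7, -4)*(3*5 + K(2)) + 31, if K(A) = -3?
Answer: 40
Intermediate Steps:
H(k, Y) = (1 + k)/(2*Y) (H(k, Y) = (k + 1)/(Y + Y) = (1 + k)/((2*Y)) = (1 + k)*(1/(2*Y)) = (1 + k)/(2*Y))
H(-7, -4)*(3*5 + K(2)) + 31 = ((½)*(1 - 7)/(-4))*(3*5 - 3) + 31 = ((½)*(-¼)*(-6))*(15 - 3) + 31 = (¾)*12 + 31 = 9 + 31 = 40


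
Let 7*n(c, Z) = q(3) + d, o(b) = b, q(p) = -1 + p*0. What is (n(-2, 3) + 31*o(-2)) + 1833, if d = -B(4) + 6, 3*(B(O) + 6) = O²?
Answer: 37208/21 ≈ 1771.8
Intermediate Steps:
q(p) = -1 (q(p) = -1 + 0 = -1)
B(O) = -6 + O²/3
d = 20/3 (d = -(-6 + (⅓)*4²) + 6 = -(-6 + (⅓)*16) + 6 = -(-6 + 16/3) + 6 = -1*(-⅔) + 6 = ⅔ + 6 = 20/3 ≈ 6.6667)
n(c, Z) = 17/21 (n(c, Z) = (-1 + 20/3)/7 = (⅐)*(17/3) = 17/21)
(n(-2, 3) + 31*o(-2)) + 1833 = (17/21 + 31*(-2)) + 1833 = (17/21 - 62) + 1833 = -1285/21 + 1833 = 37208/21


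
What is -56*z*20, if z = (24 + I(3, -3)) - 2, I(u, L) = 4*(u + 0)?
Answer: -38080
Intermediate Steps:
I(u, L) = 4*u
z = 34 (z = (24 + 4*3) - 2 = (24 + 12) - 2 = 36 - 2 = 34)
-56*z*20 = -56*34*20 = -1904*20 = -38080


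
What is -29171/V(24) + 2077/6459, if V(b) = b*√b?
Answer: 2077/6459 - 29171*√6/288 ≈ -247.78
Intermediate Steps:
V(b) = b^(3/2)
-29171/V(24) + 2077/6459 = -29171*√6/288 + 2077/6459 = 2077/6459 - 29171*√6/288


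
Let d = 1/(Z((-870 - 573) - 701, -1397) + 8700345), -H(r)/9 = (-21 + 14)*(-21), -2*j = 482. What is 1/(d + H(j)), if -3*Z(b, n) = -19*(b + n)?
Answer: -26033756/34442659185 ≈ -0.00075586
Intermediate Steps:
j = -241 (j = -½*482 = -241)
H(r) = -1323 (H(r) = -9*(-21 + 14)*(-21) = -(-63)*(-21) = -9*147 = -1323)
Z(b, n) = 19*b/3 + 19*n/3 (Z(b, n) = -(-19)*(b + n)/3 = -(-19*b - 19*n)/3 = 19*b/3 + 19*n/3)
d = 3/26033756 (d = 1/((19*((-870 - 573) - 701)/3 + (19/3)*(-1397)) + 8700345) = 1/((19*(-1443 - 701)/3 - 26543/3) + 8700345) = 1/(((19/3)*(-2144) - 26543/3) + 8700345) = 1/((-40736/3 - 26543/3) + 8700345) = 1/(-67279/3 + 8700345) = 1/(26033756/3) = 3/26033756 ≈ 1.1524e-7)
1/(d + H(j)) = 1/(3/26033756 - 1323) = 1/(-34442659185/26033756) = -26033756/34442659185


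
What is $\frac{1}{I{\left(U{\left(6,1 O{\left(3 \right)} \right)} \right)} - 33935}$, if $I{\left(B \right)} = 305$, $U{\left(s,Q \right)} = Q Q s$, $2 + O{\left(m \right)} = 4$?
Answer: $- \frac{1}{33630} \approx -2.9735 \cdot 10^{-5}$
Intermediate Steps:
$O{\left(m \right)} = 2$ ($O{\left(m \right)} = -2 + 4 = 2$)
$U{\left(s,Q \right)} = s Q^{2}$ ($U{\left(s,Q \right)} = Q^{2} s = s Q^{2}$)
$\frac{1}{I{\left(U{\left(6,1 O{\left(3 \right)} \right)} \right)} - 33935} = \frac{1}{305 - 33935} = \frac{1}{-33630} = - \frac{1}{33630}$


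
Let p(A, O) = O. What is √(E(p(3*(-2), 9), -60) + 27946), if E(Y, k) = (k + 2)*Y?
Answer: 4*√1714 ≈ 165.60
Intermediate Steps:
E(Y, k) = Y*(2 + k) (E(Y, k) = (2 + k)*Y = Y*(2 + k))
√(E(p(3*(-2), 9), -60) + 27946) = √(9*(2 - 60) + 27946) = √(9*(-58) + 27946) = √(-522 + 27946) = √27424 = 4*√1714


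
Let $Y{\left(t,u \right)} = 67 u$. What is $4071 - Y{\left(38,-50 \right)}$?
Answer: $7421$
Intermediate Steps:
$4071 - Y{\left(38,-50 \right)} = 4071 - 67 \left(-50\right) = 4071 - -3350 = 4071 + 3350 = 7421$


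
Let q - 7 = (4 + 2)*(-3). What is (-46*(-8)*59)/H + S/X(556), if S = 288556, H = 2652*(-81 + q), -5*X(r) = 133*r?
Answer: -240231518/12256881 ≈ -19.600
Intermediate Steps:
X(r) = -133*r/5
q = -11 (q = 7 + (4 + 2)*(-3) = 7 + 6*(-3) = 7 - 18 = -11)
H = -243984 (H = 2652*(-81 - 11) = 2652*(-92) = -243984)
(-46*(-8)*59)/H + S/X(556) = (-46*(-8)*59)/(-243984) + 288556/((-133/5*556)) = (368*59)*(-1/243984) + 288556/(-73948/5) = 21712*(-1/243984) + 288556*(-5/73948) = -59/663 - 360695/18487 = -240231518/12256881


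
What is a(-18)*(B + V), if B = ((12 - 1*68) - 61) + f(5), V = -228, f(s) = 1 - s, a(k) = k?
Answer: 6282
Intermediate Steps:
B = -121 (B = ((12 - 1*68) - 61) + (1 - 1*5) = ((12 - 68) - 61) + (1 - 5) = (-56 - 61) - 4 = -117 - 4 = -121)
a(-18)*(B + V) = -18*(-121 - 228) = -18*(-349) = 6282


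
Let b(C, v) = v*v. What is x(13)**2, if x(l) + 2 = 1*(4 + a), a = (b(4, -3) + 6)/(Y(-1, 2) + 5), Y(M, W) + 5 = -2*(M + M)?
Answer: 529/16 ≈ 33.063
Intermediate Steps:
Y(M, W) = -5 - 4*M (Y(M, W) = -5 - 2*(M + M) = -5 - 4*M)
b(C, v) = v**2
a = 15/4 (a = ((-3)**2 + 6)/((-5 - 4*(-1)) + 5) = (9 + 6)/((-5 + 4) + 5) = 15/(-1 + 5) = 15/4 ≈ 3.7500)
x(l) = 23/4 (x(l) = -2 + 1*(4 + 15/4) = -2 + 1*(31/4) = -2 + 31/4 = 23/4)
x(13)**2 = (23/4)**2 = 529/16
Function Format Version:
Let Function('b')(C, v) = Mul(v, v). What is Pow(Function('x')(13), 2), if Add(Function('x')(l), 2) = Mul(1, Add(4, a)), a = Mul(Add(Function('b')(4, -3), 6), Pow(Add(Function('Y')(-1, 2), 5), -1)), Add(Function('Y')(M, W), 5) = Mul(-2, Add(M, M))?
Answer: Rational(529, 16) ≈ 33.063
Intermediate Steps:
Function('Y')(M, W) = Add(-5, Mul(-4, M)) (Function('Y')(M, W) = Add(-5, Mul(-2, Add(M, M))) = Add(-5, Mul(-2, Mul(2, M))) = Add(-5, Mul(-4, M)))
Function('b')(C, v) = Pow(v, 2)
a = Rational(15, 4) (a = Mul(Add(Pow(-3, 2), 6), Pow(Add(Add(-5, Mul(-4, -1)), 5), -1)) = Mul(Add(9, 6), Pow(Add(Add(-5, 4), 5), -1)) = Mul(15, Pow(Add(-1, 5), -1)) = Mul(15, Pow(4, -1)) = Mul(15, Rational(1, 4)) = Rational(15, 4) ≈ 3.7500)
Function('x')(l) = Rational(23, 4) (Function('x')(l) = Add(-2, Mul(1, Add(4, Rational(15, 4)))) = Add(-2, Mul(1, Rational(31, 4))) = Add(-2, Rational(31, 4)) = Rational(23, 4))
Pow(Function('x')(13), 2) = Pow(Rational(23, 4), 2) = Rational(529, 16)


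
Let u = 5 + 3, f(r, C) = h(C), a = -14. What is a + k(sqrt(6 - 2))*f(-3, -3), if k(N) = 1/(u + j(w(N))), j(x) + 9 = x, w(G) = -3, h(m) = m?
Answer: -53/4 ≈ -13.250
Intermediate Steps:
f(r, C) = C
u = 8
j(x) = -9 + x
k(N) = -1/4 (k(N) = 1/(8 + (-9 - 3)) = 1/(8 - 12) = 1/(-4) = -1/4)
a + k(sqrt(6 - 2))*f(-3, -3) = -14 - 1/4*(-3) = -14 + 3/4 = -53/4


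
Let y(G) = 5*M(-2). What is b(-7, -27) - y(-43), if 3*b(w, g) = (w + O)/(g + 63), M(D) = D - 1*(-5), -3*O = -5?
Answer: -1219/81 ≈ -15.049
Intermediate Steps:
O = 5/3 (O = -1/3*(-5) = 5/3 ≈ 1.6667)
M(D) = 5 + D (M(D) = D + 5 = 5 + D)
b(w, g) = (5/3 + w)/(3*(63 + g)) (b(w, g) = ((w + 5/3)/(g + 63))/3 = ((5/3 + w)/(63 + g))/3 = (5/3 + w)/(3*(63 + g)))
y(G) = 15 (y(G) = 5*(5 - 2) = 5*3 = 15)
b(-7, -27) - y(-43) = (5 + 3*(-7))/(9*(63 - 27)) - 1*15 = (1/9)*(5 - 21)/36 - 15 = (1/9)*(1/36)*(-16) - 15 = -4/81 - 15 = -1219/81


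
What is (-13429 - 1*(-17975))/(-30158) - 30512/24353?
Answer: -515444817/367218887 ≈ -1.4036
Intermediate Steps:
(-13429 - 1*(-17975))/(-30158) - 30512/24353 = (-13429 + 17975)*(-1/30158) - 30512*1/24353 = 4546*(-1/30158) - 30512/24353 = -2273/15079 - 30512/24353 = -515444817/367218887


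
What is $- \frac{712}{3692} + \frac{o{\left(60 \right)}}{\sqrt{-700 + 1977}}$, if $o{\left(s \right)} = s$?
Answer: $- \frac{178}{923} + \frac{60 \sqrt{1277}}{1277} \approx 1.4862$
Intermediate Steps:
$- \frac{712}{3692} + \frac{o{\left(60 \right)}}{\sqrt{-700 + 1977}} = - \frac{712}{3692} + \frac{60}{\sqrt{-700 + 1977}} = \left(-712\right) \frac{1}{3692} + \frac{60}{\sqrt{1277}} = - \frac{178}{923} + 60 \frac{\sqrt{1277}}{1277} = - \frac{178}{923} + \frac{60 \sqrt{1277}}{1277}$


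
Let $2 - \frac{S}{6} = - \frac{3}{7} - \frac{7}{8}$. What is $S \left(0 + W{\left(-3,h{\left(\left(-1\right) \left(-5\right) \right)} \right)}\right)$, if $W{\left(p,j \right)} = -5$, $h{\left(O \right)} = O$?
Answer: $- \frac{2775}{28} \approx -99.107$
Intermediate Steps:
$S = \frac{555}{28}$ ($S = 12 - 6 \left(- \frac{3}{7} - \frac{7}{8}\right) = 12 - - \frac{219}{28} = 12 + \frac{219}{28} = \frac{555}{28} \approx 19.821$)
$S \left(0 + W{\left(-3,h{\left(\left(-1\right) \left(-5\right) \right)} \right)}\right) = \frac{555 \left(0 - 5\right)}{28} = \frac{555}{28} \left(-5\right) = - \frac{2775}{28}$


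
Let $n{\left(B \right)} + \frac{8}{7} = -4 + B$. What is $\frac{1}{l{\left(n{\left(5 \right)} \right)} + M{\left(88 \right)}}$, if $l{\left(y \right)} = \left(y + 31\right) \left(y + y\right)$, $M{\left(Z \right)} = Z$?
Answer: $\frac{49}{3880} \approx 0.012629$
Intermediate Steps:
$n{\left(B \right)} = - \frac{36}{7} + B$ ($n{\left(B \right)} = - \frac{8}{7} + \left(-4 + B\right) = - \frac{36}{7} + B$)
$l{\left(y \right)} = 2 y \left(31 + y\right)$ ($l{\left(y \right)} = \left(31 + y\right) 2 y = 2 y \left(31 + y\right)$)
$\frac{1}{l{\left(n{\left(5 \right)} \right)} + M{\left(88 \right)}} = \frac{1}{2 \left(- \frac{36}{7} + 5\right) \left(31 + \left(- \frac{36}{7} + 5\right)\right) + 88} = \frac{1}{2 \left(- \frac{1}{7}\right) \left(31 - \frac{1}{7}\right) + 88} = \frac{1}{2 \left(- \frac{1}{7}\right) \frac{216}{7} + 88} = \frac{1}{- \frac{432}{49} + 88} = \frac{1}{\frac{3880}{49}} = \frac{49}{3880}$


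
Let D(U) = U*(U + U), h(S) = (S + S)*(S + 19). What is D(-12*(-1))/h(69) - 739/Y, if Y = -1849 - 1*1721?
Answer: 208387/903210 ≈ 0.23072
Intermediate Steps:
h(S) = 2*S*(19 + S) (h(S) = (2*S)*(19 + S) = 2*S*(19 + S))
Y = -3570 (Y = -1849 - 1721 = -3570)
D(U) = 2*U² (D(U) = U*(2*U) = 2*U²)
D(-12*(-1))/h(69) - 739/Y = (2*(-12*(-1))²)/((2*69*(19 + 69))) - 739/(-3570) = (2*12²)/((2*69*88)) - 739*(-1/3570) = (2*144)/12144 + 739/3570 = 288*(1/12144) + 739/3570 = 6/253 + 739/3570 = 208387/903210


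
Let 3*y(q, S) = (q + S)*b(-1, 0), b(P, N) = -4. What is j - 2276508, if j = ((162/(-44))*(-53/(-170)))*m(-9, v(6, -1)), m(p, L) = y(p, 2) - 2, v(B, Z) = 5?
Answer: -387007791/170 ≈ -2.2765e+6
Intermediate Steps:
y(q, S) = -4*S/3 - 4*q/3 (y(q, S) = ((q + S)*(-4))/3 = ((S + q)*(-4))/3 = (-4*S - 4*q)/3 = -4*S/3 - 4*q/3)
m(p, L) = -14/3 - 4*p/3 (m(p, L) = (-4/3*2 - 4*p/3) - 2 = (-8/3 - 4*p/3) - 2 = -14/3 - 4*p/3)
j = -1431/170 (j = ((162/(-44))*(-53/(-170)))*(-14/3 - 4/3*(-9)) = ((162*(-1/44))*(-53*(-1/170)))*(-14/3 + 12) = -81/22*53/170*(22/3) = -4293/3740*22/3 = -1431/170 ≈ -8.4176)
j - 2276508 = -1431/170 - 2276508 = -387007791/170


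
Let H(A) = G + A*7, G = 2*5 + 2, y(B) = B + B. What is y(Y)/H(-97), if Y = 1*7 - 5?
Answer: -4/667 ≈ -0.0059970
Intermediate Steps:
Y = 2 (Y = 7 - 5 = 2)
y(B) = 2*B
G = 12 (G = 10 + 2 = 12)
H(A) = 12 + 7*A (H(A) = 12 + A*7 = 12 + 7*A)
y(Y)/H(-97) = (2*2)/(12 + 7*(-97)) = 4/(12 - 679) = 4/(-667) = 4*(-1/667) = -4/667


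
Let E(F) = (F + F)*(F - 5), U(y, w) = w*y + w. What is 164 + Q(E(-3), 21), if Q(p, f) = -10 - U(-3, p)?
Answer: 250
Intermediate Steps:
U(y, w) = w + w*y
E(F) = 2*F*(-5 + F) (E(F) = (2*F)*(-5 + F) = 2*F*(-5 + F))
Q(p, f) = -10 + 2*p (Q(p, f) = -10 - p*(1 - 3) = -10 - p*(-2) = -10 - (-2)*p = -10 + 2*p)
164 + Q(E(-3), 21) = 164 + (-10 + 2*(2*(-3)*(-5 - 3))) = 164 + (-10 + 2*(2*(-3)*(-8))) = 164 + (-10 + 2*48) = 164 + (-10 + 96) = 164 + 86 = 250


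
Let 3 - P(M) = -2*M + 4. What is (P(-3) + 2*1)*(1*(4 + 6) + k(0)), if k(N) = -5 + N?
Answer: -25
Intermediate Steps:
P(M) = -1 + 2*M (P(M) = 3 - (-2*M + 4) = 3 - (4 - 2*M) = 3 + (-4 + 2*M) = -1 + 2*M)
(P(-3) + 2*1)*(1*(4 + 6) + k(0)) = ((-1 + 2*(-3)) + 2*1)*(1*(4 + 6) + (-5 + 0)) = ((-1 - 6) + 2)*(1*10 - 5) = (-7 + 2)*(10 - 5) = -5*5 = -25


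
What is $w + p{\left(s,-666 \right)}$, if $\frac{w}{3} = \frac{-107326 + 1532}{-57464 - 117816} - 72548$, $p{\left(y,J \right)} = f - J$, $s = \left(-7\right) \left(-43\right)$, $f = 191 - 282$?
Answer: $- \frac{60778813}{280} \approx -2.1707 \cdot 10^{5}$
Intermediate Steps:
$f = -91$
$s = 301$
$p{\left(y,J \right)} = -91 - J$
$w = - \frac{60939813}{280}$ ($w = 3 \left(\frac{-107326 + 1532}{-57464 - 117816} - 72548\right) = 3 \left(- \frac{105794}{-175280} - 72548\right) = 3 \left(\left(-105794\right) \left(- \frac{1}{175280}\right) - 72548\right) = 3 \left(\frac{169}{280} - 72548\right) = 3 \left(- \frac{20313271}{280}\right) = - \frac{60939813}{280} \approx -2.1764 \cdot 10^{5}$)
$w + p{\left(s,-666 \right)} = - \frac{60939813}{280} - -575 = - \frac{60939813}{280} + \left(-91 + 666\right) = - \frac{60939813}{280} + 575 = - \frac{60778813}{280}$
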